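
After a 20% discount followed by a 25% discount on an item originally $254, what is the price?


First discount:
20% of $254 = $50.80
Price after first discount:
$254 - $50.80 = $203.20
Second discount:
25% of $203.20 = $50.80
Final price:
$203.20 - $50.80 = $152.40

$152.40


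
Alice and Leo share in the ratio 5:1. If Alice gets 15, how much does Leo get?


Find the multiplier:
15 / 5 = 3
Apply to Leo's share:
1 x 3 = 3

3


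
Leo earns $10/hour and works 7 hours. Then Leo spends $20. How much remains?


Calculate earnings:
7 x $10 = $70
Subtract spending:
$70 - $20 = $50

$50


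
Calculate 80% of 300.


Convert percentage to decimal:
80% = 0.8
Multiply:
300 x 0.8 = 240

240


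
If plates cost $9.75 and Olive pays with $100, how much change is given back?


Start with the amount paid:
$100
Subtract the price:
$100 - $9.75 = $90.25

$90.25


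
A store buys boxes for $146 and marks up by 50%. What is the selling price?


Calculate the markup amount:
50% of $146 = $73
Add to cost:
$146 + $73 = $219

$219


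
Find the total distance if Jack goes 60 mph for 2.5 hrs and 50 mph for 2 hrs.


Leg 1 distance:
60 x 2.5 = 150 miles
Leg 2 distance:
50 x 2 = 100 miles
Total distance:
150 + 100 = 250 miles

250 miles


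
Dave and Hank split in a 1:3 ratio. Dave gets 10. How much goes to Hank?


Find the multiplier:
10 / 1 = 10
Apply to Hank's share:
3 x 10 = 30

30


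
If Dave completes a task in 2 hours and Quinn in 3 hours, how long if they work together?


Dave's rate: 1/2 of the job per hour
Quinn's rate: 1/3 of the job per hour
Combined rate: 1/2 + 1/3 = 5/6 per hour
Time = 1 / (5/6) = 6/5 = 1.2 hours

1.2 hours


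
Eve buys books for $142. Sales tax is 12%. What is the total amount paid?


Calculate the tax:
12% of $142 = $17.04
Add tax to price:
$142 + $17.04 = $159.04

$159.04


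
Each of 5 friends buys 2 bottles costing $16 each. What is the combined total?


Cost per person:
2 x $16 = $32
Group total:
5 x $32 = $160

$160


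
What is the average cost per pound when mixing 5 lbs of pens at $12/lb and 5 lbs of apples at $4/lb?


Cost of pens:
5 x $12 = $60
Cost of apples:
5 x $4 = $20
Total cost: $60 + $20 = $80
Total weight: 10 lbs
Average: $80 / 10 = $8/lb

$8/lb


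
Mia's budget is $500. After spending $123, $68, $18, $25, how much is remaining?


Add up expenses:
$123 + $68 + $18 + $25 = $234
Subtract from budget:
$500 - $234 = $266

$266


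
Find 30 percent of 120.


Convert percentage to decimal:
30% = 0.3
Multiply:
120 x 0.3 = 36

36


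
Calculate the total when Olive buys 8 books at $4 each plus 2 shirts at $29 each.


Cost of books:
8 x $4 = $32
Cost of shirts:
2 x $29 = $58
Add both:
$32 + $58 = $90

$90


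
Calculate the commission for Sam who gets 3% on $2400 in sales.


Convert rate to decimal:
3% = 0.03
Multiply by sales:
$2400 x 0.03 = $72

$72


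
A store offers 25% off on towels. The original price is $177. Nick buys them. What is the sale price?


Calculate the discount amount:
25% of $177 = $44.25
Subtract from original:
$177 - $44.25 = $132.75

$132.75


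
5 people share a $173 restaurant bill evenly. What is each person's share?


Total bill: $173
Number of people: 5
Each pays: $173 / 5 = $34.60

$34.60


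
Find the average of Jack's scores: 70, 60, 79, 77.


Add the scores:
70 + 60 + 79 + 77 = 286
Divide by the number of tests:
286 / 4 = 71.5

71.5


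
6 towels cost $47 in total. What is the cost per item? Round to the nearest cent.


Total cost: $47
Number of items: 6
Unit price: $47 / 6 = $7.8333... ≈ $7.83

$7.83


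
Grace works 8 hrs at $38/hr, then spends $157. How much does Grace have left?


Calculate earnings:
8 x $38 = $304
Subtract spending:
$304 - $157 = $147

$147


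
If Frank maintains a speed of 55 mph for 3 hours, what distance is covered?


Use the formula: distance = speed x time
Speed = 55 mph, Time = 3 hours
55 x 3 = 165 miles

165 miles


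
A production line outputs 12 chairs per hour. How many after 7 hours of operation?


Production rate: 12 chairs per hour
Time: 7 hours
Total: 12 x 7 = 84 chairs

84 chairs


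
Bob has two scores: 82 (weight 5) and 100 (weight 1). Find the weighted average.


Weighted sum:
5 x 82 + 1 x 100 = 510
Total weight:
5 + 1 = 6
Weighted average:
510 / 6 = 85

85


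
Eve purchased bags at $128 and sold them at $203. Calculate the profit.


Selling price = $203
Cost price = $128
Profit = selling price - cost price:
Profit = $203 - $128 = $75

$75


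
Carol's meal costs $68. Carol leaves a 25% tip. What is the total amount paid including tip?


Calculate the tip:
25% of $68 = $17
Add tip to meal cost:
$68 + $17 = $85

$85


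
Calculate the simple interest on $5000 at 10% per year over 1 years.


Use the formula I = P x R x T / 100
P x R x T = 5000 x 10 x 1 = 50000
I = 50000 / 100 = $500

$500


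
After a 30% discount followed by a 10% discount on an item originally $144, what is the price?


First discount:
30% of $144 = $43.20
Price after first discount:
$144 - $43.20 = $100.80
Second discount:
10% of $100.80 = $10.08
Final price:
$100.80 - $10.08 = $90.72

$90.72


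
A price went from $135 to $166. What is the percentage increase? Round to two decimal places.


Find the absolute change:
|166 - 135| = 31
Divide by original and multiply by 100:
31 / 135 x 100 = 22.9629...% ≈ 22.96%

22.96%


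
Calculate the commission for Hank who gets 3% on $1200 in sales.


Convert rate to decimal:
3% = 0.03
Multiply by sales:
$1200 x 0.03 = $36

$36


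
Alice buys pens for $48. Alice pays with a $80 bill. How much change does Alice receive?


Start with the amount paid:
$80
Subtract the price:
$80 - $48 = $32

$32


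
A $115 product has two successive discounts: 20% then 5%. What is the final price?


First discount:
20% of $115 = $23
Price after first discount:
$115 - $23 = $92
Second discount:
5% of $92 = $4.60
Final price:
$92 - $4.60 = $87.40

$87.40


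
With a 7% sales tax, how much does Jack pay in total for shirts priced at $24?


Calculate the tax:
7% of $24 = $1.68
Add tax to price:
$24 + $1.68 = $25.68

$25.68


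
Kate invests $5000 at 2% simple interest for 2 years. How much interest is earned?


Use the formula I = P x R x T / 100
P x R x T = 5000 x 2 x 2 = 20000
I = 20000 / 100 = $200

$200


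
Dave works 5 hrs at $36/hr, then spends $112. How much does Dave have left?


Calculate earnings:
5 x $36 = $180
Subtract spending:
$180 - $112 = $68

$68


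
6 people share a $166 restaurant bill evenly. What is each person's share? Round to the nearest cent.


Total bill: $166
Number of people: 6
Each pays: $166 / 6 = $27.6666... ≈ $27.67

$27.67


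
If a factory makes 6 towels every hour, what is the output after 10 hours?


Production rate: 6 towels per hour
Time: 10 hours
Total: 6 x 10 = 60 towels

60 towels


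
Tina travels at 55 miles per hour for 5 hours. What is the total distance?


Use the formula: distance = speed x time
Speed = 55 mph, Time = 5 hours
55 x 5 = 275 miles

275 miles


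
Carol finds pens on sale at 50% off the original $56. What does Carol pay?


Calculate the discount amount:
50% of $56 = $28
Subtract from original:
$56 - $28 = $28

$28


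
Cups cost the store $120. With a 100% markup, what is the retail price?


Calculate the markup amount:
100% of $120 = $120
Add to cost:
$120 + $120 = $240

$240


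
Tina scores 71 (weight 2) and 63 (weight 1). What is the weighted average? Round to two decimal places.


Weighted sum:
2 x 71 + 1 x 63 = 205
Total weight:
2 + 1 = 3
Weighted average:
205 / 3 = 68.3333... ≈ 68.33

68.33


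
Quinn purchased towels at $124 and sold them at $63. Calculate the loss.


Selling price = $63
Cost price = $124
Loss = cost price - selling price:
Loss = $124 - $63 = $61

$61


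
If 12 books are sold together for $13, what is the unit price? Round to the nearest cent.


Total cost: $13
Number of items: 12
Unit price: $13 / 12 = $1.0833... ≈ $1.08

$1.08


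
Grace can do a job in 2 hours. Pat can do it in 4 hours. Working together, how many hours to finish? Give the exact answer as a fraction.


Grace's rate: 1/2 of the job per hour
Pat's rate: 1/4 of the job per hour
Combined rate: 1/2 + 1/4 = 3/4 per hour
Time = 1 / (3/4) = 4/3 hours (≈ 1.33 hours)

4/3 hours


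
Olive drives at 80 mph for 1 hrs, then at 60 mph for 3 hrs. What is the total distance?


Leg 1 distance:
80 x 1 = 80 miles
Leg 2 distance:
60 x 3 = 180 miles
Total distance:
80 + 180 = 260 miles

260 miles


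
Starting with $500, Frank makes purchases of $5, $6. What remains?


Add up expenses:
$5 + $6 = $11
Subtract from budget:
$500 - $11 = $489

$489


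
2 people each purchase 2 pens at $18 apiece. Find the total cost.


Cost per person:
2 x $18 = $36
Group total:
2 x $36 = $72

$72


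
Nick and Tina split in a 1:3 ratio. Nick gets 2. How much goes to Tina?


Find the multiplier:
2 / 1 = 2
Apply to Tina's share:
3 x 2 = 6

6


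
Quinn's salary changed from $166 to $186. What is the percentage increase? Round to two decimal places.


Find the absolute change:
|186 - 166| = 20
Divide by original and multiply by 100:
20 / 166 x 100 = 12.0481...% ≈ 12.05%

12.05%


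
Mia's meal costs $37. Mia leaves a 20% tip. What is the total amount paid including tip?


Calculate the tip:
20% of $37 = $7.40
Add tip to meal cost:
$37 + $7.40 = $44.40

$44.40


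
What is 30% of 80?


Convert percentage to decimal:
30% = 0.3
Multiply:
80 x 0.3 = 24

24


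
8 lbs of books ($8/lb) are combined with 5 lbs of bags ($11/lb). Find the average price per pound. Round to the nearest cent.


Cost of books:
8 x $8 = $64
Cost of bags:
5 x $11 = $55
Total cost: $64 + $55 = $119
Total weight: 13 lbs
Average: $119 / 13 = $9.1538... ≈ $9.15/lb

$9.15/lb


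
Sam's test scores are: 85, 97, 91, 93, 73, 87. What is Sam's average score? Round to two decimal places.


Add the scores:
85 + 97 + 91 + 93 + 73 + 87 = 526
Divide by the number of tests:
526 / 6 = 87.6666... ≈ 87.67

87.67


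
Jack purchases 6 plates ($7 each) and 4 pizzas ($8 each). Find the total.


Cost of plates:
6 x $7 = $42
Cost of pizzas:
4 x $8 = $32
Add both:
$42 + $32 = $74

$74


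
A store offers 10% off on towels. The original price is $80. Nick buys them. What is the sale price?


Calculate the discount amount:
10% of $80 = $8
Subtract from original:
$80 - $8 = $72

$72


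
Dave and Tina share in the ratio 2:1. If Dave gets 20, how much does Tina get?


Find the multiplier:
20 / 2 = 10
Apply to Tina's share:
1 x 10 = 10

10


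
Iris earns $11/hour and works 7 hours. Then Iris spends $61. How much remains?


Calculate earnings:
7 x $11 = $77
Subtract spending:
$77 - $61 = $16

$16


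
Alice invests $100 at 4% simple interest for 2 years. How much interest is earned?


Use the formula I = P x R x T / 100
P x R x T = 100 x 4 x 2 = 800
I = 800 / 100 = $8

$8


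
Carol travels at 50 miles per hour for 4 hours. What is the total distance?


Use the formula: distance = speed x time
Speed = 50 mph, Time = 4 hours
50 x 4 = 200 miles

200 miles


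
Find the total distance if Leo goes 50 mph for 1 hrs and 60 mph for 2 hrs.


Leg 1 distance:
50 x 1 = 50 miles
Leg 2 distance:
60 x 2 = 120 miles
Total distance:
50 + 120 = 170 miles

170 miles


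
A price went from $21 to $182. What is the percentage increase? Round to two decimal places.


Find the absolute change:
|182 - 21| = 161
Divide by original and multiply by 100:
161 / 21 x 100 = 766.6666...% ≈ 766.67%

766.67%


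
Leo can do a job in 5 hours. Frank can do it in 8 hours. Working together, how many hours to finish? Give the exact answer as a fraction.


Leo's rate: 1/5 of the job per hour
Frank's rate: 1/8 of the job per hour
Combined rate: 1/5 + 1/8 = 13/40 per hour
Time = 1 / (13/40) = 40/13 hours (≈ 3.08 hours)

40/13 hours


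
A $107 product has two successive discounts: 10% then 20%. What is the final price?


First discount:
10% of $107 = $10.70
Price after first discount:
$107 - $10.70 = $96.30
Second discount:
20% of $96.30 = $19.26
Final price:
$96.30 - $19.26 = $77.04

$77.04


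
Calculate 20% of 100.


Convert percentage to decimal:
20% = 0.2
Multiply:
100 x 0.2 = 20

20


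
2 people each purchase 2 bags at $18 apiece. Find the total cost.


Cost per person:
2 x $18 = $36
Group total:
2 x $36 = $72

$72


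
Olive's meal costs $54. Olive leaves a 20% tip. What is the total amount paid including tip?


Calculate the tip:
20% of $54 = $10.80
Add tip to meal cost:
$54 + $10.80 = $64.80

$64.80


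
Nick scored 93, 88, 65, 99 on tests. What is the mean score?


Add the scores:
93 + 88 + 65 + 99 = 345
Divide by the number of tests:
345 / 4 = 86.25

86.25


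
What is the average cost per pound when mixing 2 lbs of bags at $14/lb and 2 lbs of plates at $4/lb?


Cost of bags:
2 x $14 = $28
Cost of plates:
2 x $4 = $8
Total cost: $28 + $8 = $36
Total weight: 4 lbs
Average: $36 / 4 = $9/lb

$9/lb


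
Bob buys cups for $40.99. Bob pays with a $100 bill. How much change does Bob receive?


Start with the amount paid:
$100
Subtract the price:
$100 - $40.99 = $59.01

$59.01


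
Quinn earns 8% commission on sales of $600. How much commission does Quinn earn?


Convert rate to decimal:
8% = 0.08
Multiply by sales:
$600 x 0.08 = $48

$48


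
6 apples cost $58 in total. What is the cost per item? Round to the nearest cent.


Total cost: $58
Number of items: 6
Unit price: $58 / 6 = $9.6666... ≈ $9.67

$9.67


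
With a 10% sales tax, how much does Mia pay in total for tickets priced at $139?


Calculate the tax:
10% of $139 = $13.90
Add tax to price:
$139 + $13.90 = $152.90

$152.90


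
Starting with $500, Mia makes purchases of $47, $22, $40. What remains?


Add up expenses:
$47 + $22 + $40 = $109
Subtract from budget:
$500 - $109 = $391

$391


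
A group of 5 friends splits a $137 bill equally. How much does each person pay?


Total bill: $137
Number of people: 5
Each pays: $137 / 5 = $27.40

$27.40


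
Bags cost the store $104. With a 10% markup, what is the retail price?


Calculate the markup amount:
10% of $104 = $10.40
Add to cost:
$104 + $10.40 = $114.40

$114.40


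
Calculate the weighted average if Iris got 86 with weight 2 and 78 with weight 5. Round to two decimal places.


Weighted sum:
2 x 86 + 5 x 78 = 562
Total weight:
2 + 5 = 7
Weighted average:
562 / 7 = 80.2857... ≈ 80.29

80.29


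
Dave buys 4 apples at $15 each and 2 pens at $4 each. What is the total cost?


Cost of apples:
4 x $15 = $60
Cost of pens:
2 x $4 = $8
Add both:
$60 + $8 = $68

$68


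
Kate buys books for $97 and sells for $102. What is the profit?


Selling price = $102
Cost price = $97
Profit = selling price - cost price:
Profit = $102 - $97 = $5

$5


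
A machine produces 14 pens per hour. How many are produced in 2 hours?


Production rate: 14 pens per hour
Time: 2 hours
Total: 14 x 2 = 28 pens

28 pens


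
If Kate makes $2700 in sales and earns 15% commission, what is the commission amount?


Convert rate to decimal:
15% = 0.15
Multiply by sales:
$2700 x 0.15 = $405

$405


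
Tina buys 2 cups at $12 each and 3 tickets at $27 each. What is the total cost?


Cost of cups:
2 x $12 = $24
Cost of tickets:
3 x $27 = $81
Add both:
$24 + $81 = $105

$105


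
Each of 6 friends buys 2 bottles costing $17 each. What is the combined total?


Cost per person:
2 x $17 = $34
Group total:
6 x $34 = $204

$204


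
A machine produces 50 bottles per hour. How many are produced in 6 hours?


Production rate: 50 bottles per hour
Time: 6 hours
Total: 50 x 6 = 300 bottles

300 bottles


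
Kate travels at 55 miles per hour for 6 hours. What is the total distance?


Use the formula: distance = speed x time
Speed = 55 mph, Time = 6 hours
55 x 6 = 330 miles

330 miles


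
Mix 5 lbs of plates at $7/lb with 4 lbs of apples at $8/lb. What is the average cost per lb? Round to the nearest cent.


Cost of plates:
5 x $7 = $35
Cost of apples:
4 x $8 = $32
Total cost: $35 + $32 = $67
Total weight: 9 lbs
Average: $67 / 9 = $7.4444... ≈ $7.44/lb

$7.44/lb


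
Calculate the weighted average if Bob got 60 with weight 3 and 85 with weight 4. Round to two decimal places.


Weighted sum:
3 x 60 + 4 x 85 = 520
Total weight:
3 + 4 = 7
Weighted average:
520 / 7 = 74.2857... ≈ 74.29

74.29


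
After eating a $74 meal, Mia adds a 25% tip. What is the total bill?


Calculate the tip:
25% of $74 = $18.50
Add tip to meal cost:
$74 + $18.50 = $92.50

$92.50


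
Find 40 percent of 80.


Convert percentage to decimal:
40% = 0.4
Multiply:
80 x 0.4 = 32

32


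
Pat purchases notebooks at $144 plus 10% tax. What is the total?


Calculate the tax:
10% of $144 = $14.40
Add tax to price:
$144 + $14.40 = $158.40

$158.40


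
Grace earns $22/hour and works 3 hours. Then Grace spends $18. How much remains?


Calculate earnings:
3 x $22 = $66
Subtract spending:
$66 - $18 = $48

$48


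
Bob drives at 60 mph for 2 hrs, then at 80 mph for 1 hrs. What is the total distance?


Leg 1 distance:
60 x 2 = 120 miles
Leg 2 distance:
80 x 1 = 80 miles
Total distance:
120 + 80 = 200 miles

200 miles


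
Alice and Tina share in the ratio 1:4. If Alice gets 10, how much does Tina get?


Find the multiplier:
10 / 1 = 10
Apply to Tina's share:
4 x 10 = 40

40


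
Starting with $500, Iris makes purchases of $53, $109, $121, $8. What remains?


Add up expenses:
$53 + $109 + $121 + $8 = $291
Subtract from budget:
$500 - $291 = $209

$209


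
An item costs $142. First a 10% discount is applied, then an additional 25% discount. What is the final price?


First discount:
10% of $142 = $14.20
Price after first discount:
$142 - $14.20 = $127.80
Second discount:
25% of $127.80 = $31.95
Final price:
$127.80 - $31.95 = $95.85

$95.85


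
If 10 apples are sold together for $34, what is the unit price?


Total cost: $34
Number of items: 10
Unit price: $34 / 10 = $3.40

$3.40


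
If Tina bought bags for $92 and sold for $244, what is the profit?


Selling price = $244
Cost price = $92
Profit = selling price - cost price:
Profit = $244 - $92 = $152

$152


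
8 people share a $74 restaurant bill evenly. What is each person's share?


Total bill: $74
Number of people: 8
Each pays: $74 / 8 = $9.25

$9.25


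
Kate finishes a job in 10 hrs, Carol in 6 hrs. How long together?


Kate's rate: 1/10 of the job per hour
Carol's rate: 1/6 of the job per hour
Combined rate: 1/10 + 1/6 = 4/15 per hour
Time = 1 / (4/15) = 15/4 = 3.75 hours

3.75 hours


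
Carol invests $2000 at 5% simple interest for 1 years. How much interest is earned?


Use the formula I = P x R x T / 100
P x R x T = 2000 x 5 x 1 = 10000
I = 10000 / 100 = $100

$100


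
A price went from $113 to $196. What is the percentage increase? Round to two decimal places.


Find the absolute change:
|196 - 113| = 83
Divide by original and multiply by 100:
83 / 113 x 100 = 73.4513...% ≈ 73.45%

73.45%


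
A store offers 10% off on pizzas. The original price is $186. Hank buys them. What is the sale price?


Calculate the discount amount:
10% of $186 = $18.60
Subtract from original:
$186 - $18.60 = $167.40

$167.40


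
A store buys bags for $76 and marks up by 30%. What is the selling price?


Calculate the markup amount:
30% of $76 = $22.80
Add to cost:
$76 + $22.80 = $98.80

$98.80


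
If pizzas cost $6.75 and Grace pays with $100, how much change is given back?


Start with the amount paid:
$100
Subtract the price:
$100 - $6.75 = $93.25

$93.25


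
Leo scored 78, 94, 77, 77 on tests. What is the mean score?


Add the scores:
78 + 94 + 77 + 77 = 326
Divide by the number of tests:
326 / 4 = 81.5

81.5


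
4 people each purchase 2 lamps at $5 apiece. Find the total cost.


Cost per person:
2 x $5 = $10
Group total:
4 x $10 = $40

$40


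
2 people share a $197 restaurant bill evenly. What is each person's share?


Total bill: $197
Number of people: 2
Each pays: $197 / 2 = $98.50

$98.50


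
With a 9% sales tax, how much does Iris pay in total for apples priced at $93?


Calculate the tax:
9% of $93 = $8.37
Add tax to price:
$93 + $8.37 = $101.37

$101.37


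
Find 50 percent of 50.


Convert percentage to decimal:
50% = 0.5
Multiply:
50 x 0.5 = 25

25


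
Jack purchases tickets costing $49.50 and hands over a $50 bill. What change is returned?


Start with the amount paid:
$50
Subtract the price:
$50 - $49.50 = $0.50

$0.50


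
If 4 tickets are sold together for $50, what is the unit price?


Total cost: $50
Number of items: 4
Unit price: $50 / 4 = $12.50

$12.50


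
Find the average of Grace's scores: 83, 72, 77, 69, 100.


Add the scores:
83 + 72 + 77 + 69 + 100 = 401
Divide by the number of tests:
401 / 5 = 80.2

80.2


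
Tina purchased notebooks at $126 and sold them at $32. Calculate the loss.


Selling price = $32
Cost price = $126
Loss = cost price - selling price:
Loss = $126 - $32 = $94

$94


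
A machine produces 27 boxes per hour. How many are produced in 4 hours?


Production rate: 27 boxes per hour
Time: 4 hours
Total: 27 x 4 = 108 boxes

108 boxes


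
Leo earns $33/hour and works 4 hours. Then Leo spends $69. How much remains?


Calculate earnings:
4 x $33 = $132
Subtract spending:
$132 - $69 = $63

$63


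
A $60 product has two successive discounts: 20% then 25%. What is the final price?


First discount:
20% of $60 = $12
Price after first discount:
$60 - $12 = $48
Second discount:
25% of $48 = $12
Final price:
$48 - $12 = $36

$36


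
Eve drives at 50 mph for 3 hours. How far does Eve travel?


Use the formula: distance = speed x time
Speed = 50 mph, Time = 3 hours
50 x 3 = 150 miles

150 miles


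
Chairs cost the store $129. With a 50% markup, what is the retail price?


Calculate the markup amount:
50% of $129 = $64.50
Add to cost:
$129 + $64.50 = $193.50

$193.50


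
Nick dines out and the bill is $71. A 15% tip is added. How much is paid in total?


Calculate the tip:
15% of $71 = $10.65
Add tip to meal cost:
$71 + $10.65 = $81.65

$81.65


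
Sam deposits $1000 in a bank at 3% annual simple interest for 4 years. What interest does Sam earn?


Use the formula I = P x R x T / 100
P x R x T = 1000 x 3 x 4 = 12000
I = 12000 / 100 = $120

$120


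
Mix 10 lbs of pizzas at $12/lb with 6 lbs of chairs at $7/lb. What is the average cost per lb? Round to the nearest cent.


Cost of pizzas:
10 x $12 = $120
Cost of chairs:
6 x $7 = $42
Total cost: $120 + $42 = $162
Total weight: 16 lbs
Average: $162 / 16 = $10.125 ≈ $10.13/lb

$10.13/lb


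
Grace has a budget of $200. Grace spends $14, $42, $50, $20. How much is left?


Add up expenses:
$14 + $42 + $50 + $20 = $126
Subtract from budget:
$200 - $126 = $74

$74


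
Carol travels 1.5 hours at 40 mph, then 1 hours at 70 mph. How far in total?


Leg 1 distance:
40 x 1.5 = 60 miles
Leg 2 distance:
70 x 1 = 70 miles
Total distance:
60 + 70 = 130 miles

130 miles


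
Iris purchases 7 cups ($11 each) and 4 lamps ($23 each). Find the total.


Cost of cups:
7 x $11 = $77
Cost of lamps:
4 x $23 = $92
Add both:
$77 + $92 = $169

$169


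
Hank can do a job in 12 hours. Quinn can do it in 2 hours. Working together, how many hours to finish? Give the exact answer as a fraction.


Hank's rate: 1/12 of the job per hour
Quinn's rate: 1/2 of the job per hour
Combined rate: 1/12 + 1/2 = 7/12 per hour
Time = 1 / (7/12) = 12/7 hours (≈ 1.71 hours)

12/7 hours


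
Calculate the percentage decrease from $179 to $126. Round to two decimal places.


Find the absolute change:
|126 - 179| = 53
Divide by original and multiply by 100:
53 / 179 x 100 = 29.6089...% ≈ 29.61%

29.61%


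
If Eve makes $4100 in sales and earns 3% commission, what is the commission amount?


Convert rate to decimal:
3% = 0.03
Multiply by sales:
$4100 x 0.03 = $123

$123


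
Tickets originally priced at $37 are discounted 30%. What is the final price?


Calculate the discount amount:
30% of $37 = $11.10
Subtract from original:
$37 - $11.10 = $25.90

$25.90


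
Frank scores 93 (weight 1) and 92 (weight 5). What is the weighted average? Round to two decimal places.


Weighted sum:
1 x 93 + 5 x 92 = 553
Total weight:
1 + 5 = 6
Weighted average:
553 / 6 = 92.1666... ≈ 92.17

92.17


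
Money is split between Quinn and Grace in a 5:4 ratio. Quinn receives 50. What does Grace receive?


Find the multiplier:
50 / 5 = 10
Apply to Grace's share:
4 x 10 = 40

40


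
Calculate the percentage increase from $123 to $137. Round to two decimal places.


Find the absolute change:
|137 - 123| = 14
Divide by original and multiply by 100:
14 / 123 x 100 = 11.3821...% ≈ 11.38%

11.38%


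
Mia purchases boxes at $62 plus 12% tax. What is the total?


Calculate the tax:
12% of $62 = $7.44
Add tax to price:
$62 + $7.44 = $69.44

$69.44


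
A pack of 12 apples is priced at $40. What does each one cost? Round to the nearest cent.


Total cost: $40
Number of items: 12
Unit price: $40 / 12 = $3.3333... ≈ $3.33

$3.33


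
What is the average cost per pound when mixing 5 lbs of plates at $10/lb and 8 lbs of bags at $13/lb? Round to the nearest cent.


Cost of plates:
5 x $10 = $50
Cost of bags:
8 x $13 = $104
Total cost: $50 + $104 = $154
Total weight: 13 lbs
Average: $154 / 13 = $11.8461... ≈ $11.85/lb

$11.85/lb


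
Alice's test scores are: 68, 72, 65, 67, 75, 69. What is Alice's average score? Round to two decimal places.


Add the scores:
68 + 72 + 65 + 67 + 75 + 69 = 416
Divide by the number of tests:
416 / 6 = 69.3333... ≈ 69.33

69.33


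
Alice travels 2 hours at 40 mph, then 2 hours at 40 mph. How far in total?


Leg 1 distance:
40 x 2 = 80 miles
Leg 2 distance:
40 x 2 = 80 miles
Total distance:
80 + 80 = 160 miles

160 miles


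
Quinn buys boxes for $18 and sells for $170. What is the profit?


Selling price = $170
Cost price = $18
Profit = selling price - cost price:
Profit = $170 - $18 = $152

$152


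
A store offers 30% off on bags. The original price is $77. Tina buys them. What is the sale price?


Calculate the discount amount:
30% of $77 = $23.10
Subtract from original:
$77 - $23.10 = $53.90

$53.90


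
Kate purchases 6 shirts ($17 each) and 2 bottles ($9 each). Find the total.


Cost of shirts:
6 x $17 = $102
Cost of bottles:
2 x $9 = $18
Add both:
$102 + $18 = $120

$120


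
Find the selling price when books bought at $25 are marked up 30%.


Calculate the markup amount:
30% of $25 = $7.50
Add to cost:
$25 + $7.50 = $32.50

$32.50


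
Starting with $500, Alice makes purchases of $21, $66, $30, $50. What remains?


Add up expenses:
$21 + $66 + $30 + $50 = $167
Subtract from budget:
$500 - $167 = $333

$333


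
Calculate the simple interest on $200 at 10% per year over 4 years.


Use the formula I = P x R x T / 100
P x R x T = 200 x 10 x 4 = 8000
I = 8000 / 100 = $80

$80


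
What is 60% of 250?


Convert percentage to decimal:
60% = 0.6
Multiply:
250 x 0.6 = 150

150


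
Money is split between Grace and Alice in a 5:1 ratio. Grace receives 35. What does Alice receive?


Find the multiplier:
35 / 5 = 7
Apply to Alice's share:
1 x 7 = 7

7


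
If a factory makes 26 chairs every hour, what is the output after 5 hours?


Production rate: 26 chairs per hour
Time: 5 hours
Total: 26 x 5 = 130 chairs

130 chairs


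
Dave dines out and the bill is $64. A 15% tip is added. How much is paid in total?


Calculate the tip:
15% of $64 = $9.60
Add tip to meal cost:
$64 + $9.60 = $73.60

$73.60


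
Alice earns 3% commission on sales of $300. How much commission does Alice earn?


Convert rate to decimal:
3% = 0.03
Multiply by sales:
$300 x 0.03 = $9

$9


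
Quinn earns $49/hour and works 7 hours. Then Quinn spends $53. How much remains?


Calculate earnings:
7 x $49 = $343
Subtract spending:
$343 - $53 = $290

$290


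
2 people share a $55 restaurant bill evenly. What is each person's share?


Total bill: $55
Number of people: 2
Each pays: $55 / 2 = $27.50

$27.50


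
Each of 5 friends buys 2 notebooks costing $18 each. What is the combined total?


Cost per person:
2 x $18 = $36
Group total:
5 x $36 = $180

$180


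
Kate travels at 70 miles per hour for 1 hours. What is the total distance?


Use the formula: distance = speed x time
Speed = 70 mph, Time = 1 hours
70 x 1 = 70 miles

70 miles


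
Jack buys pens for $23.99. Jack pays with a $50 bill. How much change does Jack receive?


Start with the amount paid:
$50
Subtract the price:
$50 - $23.99 = $26.01

$26.01


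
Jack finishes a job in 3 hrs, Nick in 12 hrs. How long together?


Jack's rate: 1/3 of the job per hour
Nick's rate: 1/12 of the job per hour
Combined rate: 1/3 + 1/12 = 5/12 per hour
Time = 1 / (5/12) = 12/5 = 2.4 hours

2.4 hours


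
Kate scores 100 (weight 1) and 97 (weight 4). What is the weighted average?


Weighted sum:
1 x 100 + 4 x 97 = 488
Total weight:
1 + 4 = 5
Weighted average:
488 / 5 = 97.6

97.6


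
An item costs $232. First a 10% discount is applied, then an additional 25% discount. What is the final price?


First discount:
10% of $232 = $23.20
Price after first discount:
$232 - $23.20 = $208.80
Second discount:
25% of $208.80 = $52.20
Final price:
$208.80 - $52.20 = $156.60

$156.60


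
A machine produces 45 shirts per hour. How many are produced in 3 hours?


Production rate: 45 shirts per hour
Time: 3 hours
Total: 45 x 3 = 135 shirts

135 shirts


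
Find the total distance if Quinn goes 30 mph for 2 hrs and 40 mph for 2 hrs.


Leg 1 distance:
30 x 2 = 60 miles
Leg 2 distance:
40 x 2 = 80 miles
Total distance:
60 + 80 = 140 miles

140 miles


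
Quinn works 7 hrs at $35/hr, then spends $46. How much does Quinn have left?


Calculate earnings:
7 x $35 = $245
Subtract spending:
$245 - $46 = $199

$199


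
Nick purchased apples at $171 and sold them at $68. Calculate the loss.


Selling price = $68
Cost price = $171
Loss = cost price - selling price:
Loss = $171 - $68 = $103

$103


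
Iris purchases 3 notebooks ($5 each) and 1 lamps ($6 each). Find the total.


Cost of notebooks:
3 x $5 = $15
Cost of lamps:
1 x $6 = $6
Add both:
$15 + $6 = $21

$21


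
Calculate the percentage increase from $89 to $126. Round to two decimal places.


Find the absolute change:
|126 - 89| = 37
Divide by original and multiply by 100:
37 / 89 x 100 = 41.5730...% ≈ 41.57%

41.57%


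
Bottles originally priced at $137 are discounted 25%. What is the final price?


Calculate the discount amount:
25% of $137 = $34.25
Subtract from original:
$137 - $34.25 = $102.75

$102.75


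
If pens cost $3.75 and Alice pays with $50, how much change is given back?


Start with the amount paid:
$50
Subtract the price:
$50 - $3.75 = $46.25

$46.25


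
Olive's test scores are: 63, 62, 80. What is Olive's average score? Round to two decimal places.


Add the scores:
63 + 62 + 80 = 205
Divide by the number of tests:
205 / 3 = 68.3333... ≈ 68.33

68.33


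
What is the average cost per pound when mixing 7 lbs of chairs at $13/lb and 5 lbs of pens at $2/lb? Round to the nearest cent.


Cost of chairs:
7 x $13 = $91
Cost of pens:
5 x $2 = $10
Total cost: $91 + $10 = $101
Total weight: 12 lbs
Average: $101 / 12 = $8.4166... ≈ $8.42/lb

$8.42/lb


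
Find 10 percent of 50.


Convert percentage to decimal:
10% = 0.1
Multiply:
50 x 0.1 = 5

5


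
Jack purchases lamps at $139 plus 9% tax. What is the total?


Calculate the tax:
9% of $139 = $12.51
Add tax to price:
$139 + $12.51 = $151.51

$151.51


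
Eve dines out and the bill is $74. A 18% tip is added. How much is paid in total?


Calculate the tip:
18% of $74 = $13.32
Add tip to meal cost:
$74 + $13.32 = $87.32

$87.32


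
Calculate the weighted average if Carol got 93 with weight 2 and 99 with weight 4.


Weighted sum:
2 x 93 + 4 x 99 = 582
Total weight:
2 + 4 = 6
Weighted average:
582 / 6 = 97

97


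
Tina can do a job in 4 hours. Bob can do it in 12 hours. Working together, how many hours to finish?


Tina's rate: 1/4 of the job per hour
Bob's rate: 1/12 of the job per hour
Combined rate: 1/4 + 1/12 = 1/3 per hour
Time = 1 / (1/3) = 3 hours

3 hours


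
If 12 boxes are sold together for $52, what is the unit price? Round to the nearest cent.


Total cost: $52
Number of items: 12
Unit price: $52 / 12 = $4.3333... ≈ $4.33

$4.33


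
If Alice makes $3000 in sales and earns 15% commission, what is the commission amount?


Convert rate to decimal:
15% = 0.15
Multiply by sales:
$3000 x 0.15 = $450

$450


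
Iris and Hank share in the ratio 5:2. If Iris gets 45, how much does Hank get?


Find the multiplier:
45 / 5 = 9
Apply to Hank's share:
2 x 9 = 18

18


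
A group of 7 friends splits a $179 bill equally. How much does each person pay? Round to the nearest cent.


Total bill: $179
Number of people: 7
Each pays: $179 / 7 = $25.5714... ≈ $25.57

$25.57


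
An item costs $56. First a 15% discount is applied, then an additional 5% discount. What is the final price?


First discount:
15% of $56 = $8.40
Price after first discount:
$56 - $8.40 = $47.60
Second discount:
5% of $47.60 = $2.38
Final price:
$47.60 - $2.38 = $45.22

$45.22


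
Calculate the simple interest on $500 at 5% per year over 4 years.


Use the formula I = P x R x T / 100
P x R x T = 500 x 5 x 4 = 10000
I = 10000 / 100 = $100

$100


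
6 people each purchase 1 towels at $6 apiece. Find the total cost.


Cost per person:
1 x $6 = $6
Group total:
6 x $6 = $36

$36


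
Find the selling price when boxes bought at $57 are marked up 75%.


Calculate the markup amount:
75% of $57 = $42.75
Add to cost:
$57 + $42.75 = $99.75

$99.75


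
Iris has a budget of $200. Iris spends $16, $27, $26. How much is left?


Add up expenses:
$16 + $27 + $26 = $69
Subtract from budget:
$200 - $69 = $131

$131


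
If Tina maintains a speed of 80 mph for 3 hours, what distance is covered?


Use the formula: distance = speed x time
Speed = 80 mph, Time = 3 hours
80 x 3 = 240 miles

240 miles


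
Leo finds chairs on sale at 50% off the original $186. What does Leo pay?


Calculate the discount amount:
50% of $186 = $93
Subtract from original:
$186 - $93 = $93

$93


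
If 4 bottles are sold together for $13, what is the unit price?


Total cost: $13
Number of items: 4
Unit price: $13 / 4 = $3.25

$3.25


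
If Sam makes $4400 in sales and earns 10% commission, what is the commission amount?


Convert rate to decimal:
10% = 0.1
Multiply by sales:
$4400 x 0.1 = $440

$440


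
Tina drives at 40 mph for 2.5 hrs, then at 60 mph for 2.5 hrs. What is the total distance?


Leg 1 distance:
40 x 2.5 = 100 miles
Leg 2 distance:
60 x 2.5 = 150 miles
Total distance:
100 + 150 = 250 miles

250 miles


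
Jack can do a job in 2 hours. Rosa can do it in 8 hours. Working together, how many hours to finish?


Jack's rate: 1/2 of the job per hour
Rosa's rate: 1/8 of the job per hour
Combined rate: 1/2 + 1/8 = 5/8 per hour
Time = 1 / (5/8) = 8/5 = 1.6 hours

1.6 hours


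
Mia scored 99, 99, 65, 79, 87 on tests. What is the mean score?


Add the scores:
99 + 99 + 65 + 79 + 87 = 429
Divide by the number of tests:
429 / 5 = 85.8

85.8


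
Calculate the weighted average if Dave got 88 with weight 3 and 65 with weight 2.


Weighted sum:
3 x 88 + 2 x 65 = 394
Total weight:
3 + 2 = 5
Weighted average:
394 / 5 = 78.8

78.8


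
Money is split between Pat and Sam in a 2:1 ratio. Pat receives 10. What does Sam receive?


Find the multiplier:
10 / 2 = 5
Apply to Sam's share:
1 x 5 = 5

5


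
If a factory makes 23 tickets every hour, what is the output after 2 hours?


Production rate: 23 tickets per hour
Time: 2 hours
Total: 23 x 2 = 46 tickets

46 tickets


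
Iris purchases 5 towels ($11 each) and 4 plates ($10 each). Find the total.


Cost of towels:
5 x $11 = $55
Cost of plates:
4 x $10 = $40
Add both:
$55 + $40 = $95

$95


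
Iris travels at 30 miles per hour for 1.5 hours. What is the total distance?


Use the formula: distance = speed x time
Speed = 30 mph, Time = 1.5 hours
30 x 1.5 = 45 miles

45 miles


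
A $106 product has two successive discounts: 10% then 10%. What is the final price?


First discount:
10% of $106 = $10.60
Price after first discount:
$106 - $10.60 = $95.40
Second discount:
10% of $95.40 = $9.54
Final price:
$95.40 - $9.54 = $85.86

$85.86


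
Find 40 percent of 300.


Convert percentage to decimal:
40% = 0.4
Multiply:
300 x 0.4 = 120

120


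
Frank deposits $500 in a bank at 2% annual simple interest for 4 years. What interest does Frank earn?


Use the formula I = P x R x T / 100
P x R x T = 500 x 2 x 4 = 4000
I = 4000 / 100 = $40

$40


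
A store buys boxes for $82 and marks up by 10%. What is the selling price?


Calculate the markup amount:
10% of $82 = $8.20
Add to cost:
$82 + $8.20 = $90.20

$90.20


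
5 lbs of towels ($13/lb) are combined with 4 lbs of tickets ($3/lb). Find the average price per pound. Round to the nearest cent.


Cost of towels:
5 x $13 = $65
Cost of tickets:
4 x $3 = $12
Total cost: $65 + $12 = $77
Total weight: 9 lbs
Average: $77 / 9 = $8.5555... ≈ $8.56/lb

$8.56/lb


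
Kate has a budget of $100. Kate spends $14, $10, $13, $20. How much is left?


Add up expenses:
$14 + $10 + $13 + $20 = $57
Subtract from budget:
$100 - $57 = $43

$43


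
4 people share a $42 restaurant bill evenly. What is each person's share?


Total bill: $42
Number of people: 4
Each pays: $42 / 4 = $10.50

$10.50


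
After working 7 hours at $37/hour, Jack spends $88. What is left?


Calculate earnings:
7 x $37 = $259
Subtract spending:
$259 - $88 = $171

$171


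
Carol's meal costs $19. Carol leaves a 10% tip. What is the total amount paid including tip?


Calculate the tip:
10% of $19 = $1.90
Add tip to meal cost:
$19 + $1.90 = $20.90

$20.90


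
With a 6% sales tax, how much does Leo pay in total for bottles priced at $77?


Calculate the tax:
6% of $77 = $4.62
Add tax to price:
$77 + $4.62 = $81.62

$81.62


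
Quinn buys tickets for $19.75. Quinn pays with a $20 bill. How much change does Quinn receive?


Start with the amount paid:
$20
Subtract the price:
$20 - $19.75 = $0.25

$0.25


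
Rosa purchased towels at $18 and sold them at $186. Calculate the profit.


Selling price = $186
Cost price = $18
Profit = selling price - cost price:
Profit = $186 - $18 = $168

$168


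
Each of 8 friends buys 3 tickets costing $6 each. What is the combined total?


Cost per person:
3 x $6 = $18
Group total:
8 x $18 = $144

$144


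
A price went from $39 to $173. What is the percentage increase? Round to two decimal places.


Find the absolute change:
|173 - 39| = 134
Divide by original and multiply by 100:
134 / 39 x 100 = 343.5897...% ≈ 343.59%

343.59%


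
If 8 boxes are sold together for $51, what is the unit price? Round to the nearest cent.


Total cost: $51
Number of items: 8
Unit price: $51 / 8 = $6.375 ≈ $6.38

$6.38


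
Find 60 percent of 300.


Convert percentage to decimal:
60% = 0.6
Multiply:
300 x 0.6 = 180

180
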